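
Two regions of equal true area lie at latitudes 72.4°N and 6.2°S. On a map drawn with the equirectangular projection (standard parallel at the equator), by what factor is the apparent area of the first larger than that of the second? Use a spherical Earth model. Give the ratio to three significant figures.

3.29

For the equirectangular projection with φ₀ = 0 (plate carrée), h = 1 along meridians and k = sec φ along parallels.
Areal scale at 72.4°: h·k = 1.000 × 3.307 = 3.307.
Areal scale at 6.2°: h·k = 1.000 × 1.006 = 1.006.
Ratio = 3.307/1.006 ≈ 3.29.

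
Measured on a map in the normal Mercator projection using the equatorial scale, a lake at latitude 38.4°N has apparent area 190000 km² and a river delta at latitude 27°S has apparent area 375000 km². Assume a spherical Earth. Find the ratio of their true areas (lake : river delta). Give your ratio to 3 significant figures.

Mercator's areal exaggeration is sec²φ; hence true area = (apparent area) · cos²φ.
True area of lake: 190000 × cos²(38.4°) = 190000 × 0.6142 = 116700 km².
True area of river delta: 375000 × cos²(27°) = 375000 × 0.7939 = 297700 km².
Ratio = 116700 / 297700 ≈ 0.392.

0.392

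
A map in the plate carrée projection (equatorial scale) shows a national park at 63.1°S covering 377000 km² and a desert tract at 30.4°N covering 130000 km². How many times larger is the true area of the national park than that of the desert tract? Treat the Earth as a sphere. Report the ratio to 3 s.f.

1.52

Plate carrée has h = 1 and k = sec φ, giving areal scale sec φ; true area = (apparent area) · cos φ.
True area of national park: 377000 × cos(63.1°) = 377000 × 0.4524 = 170600 km².
True area of desert tract: 130000 × cos(30.4°) = 130000 × 0.8625 = 112100 km².
Ratio = 170600 / 112100 ≈ 1.52.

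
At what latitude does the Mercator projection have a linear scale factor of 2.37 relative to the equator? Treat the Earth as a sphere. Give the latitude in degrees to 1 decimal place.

65.0°

Mercator scale is k = sec φ = 1/cos φ.
1/cos φ = 2.37  ⇒  cos φ = 0.4219  ⇒  φ = arccos(0.4219) ≈ 65.0°.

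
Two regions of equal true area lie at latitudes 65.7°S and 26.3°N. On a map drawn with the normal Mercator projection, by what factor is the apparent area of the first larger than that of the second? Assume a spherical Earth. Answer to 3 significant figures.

4.75

On Mercator, area is exaggerated by sec²φ = 1/cos²φ.
At 65.7°: sec²(65.7°) = 1/0.4115² = 5.905.
At 26.3°: sec²(26.3°) = 1/0.8965² = 1.244.
Ratio = 5.905/1.244 = cos²(26.3°)/cos²(65.7°) ≈ 4.75.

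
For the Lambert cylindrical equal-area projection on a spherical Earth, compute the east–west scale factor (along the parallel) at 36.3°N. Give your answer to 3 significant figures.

1.24

The Lambert cylindrical equal-area projection is the cylindrical equal-area projection with its standard parallel at the equator (φ₀ = 0). Cylindrical equal-area (φ₀ = 0°): h = cos φ / cos 0° along meridians, k = cos 0° / cos φ along parallels; h·k = 1.
k = cos 0° / cos 36.3° = 1.000/0.8059 = 1.241.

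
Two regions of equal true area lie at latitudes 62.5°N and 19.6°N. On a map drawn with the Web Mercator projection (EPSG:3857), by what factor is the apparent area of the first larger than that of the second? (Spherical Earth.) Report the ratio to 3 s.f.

Mercator areal scale is sec²φ.
At 62.5°: sec²(62.5°) = 1/0.4617² = 4.690.
At 19.6°: sec²(19.6°) = 1/0.9421² = 1.127.
Ratio = 4.690/1.127 = cos²(19.6°)/cos²(62.5°) ≈ 4.16.

4.16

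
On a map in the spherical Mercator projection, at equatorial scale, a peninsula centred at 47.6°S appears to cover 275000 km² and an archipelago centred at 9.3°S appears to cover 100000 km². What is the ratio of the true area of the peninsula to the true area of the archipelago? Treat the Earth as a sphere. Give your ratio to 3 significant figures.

1.28

Mercator's areal exaggeration is sec²φ; hence true area = (apparent area) · cos²φ.
True area of peninsula: 275000 × cos²(47.6°) = 275000 × 0.4547 = 125000 km².
True area of archipelago: 100000 × cos²(9.3°) = 100000 × 0.9739 = 97390 km².
Ratio = 125000 / 97390 ≈ 1.28.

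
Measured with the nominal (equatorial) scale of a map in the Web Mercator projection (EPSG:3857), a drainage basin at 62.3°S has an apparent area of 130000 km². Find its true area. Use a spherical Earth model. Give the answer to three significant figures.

28100 km²

Mercator is conformal, so the point scale is isotropic: h = k = sec φ = 1/cos φ.
Areal scale = k² = sec²φ = 1/cos²(62.3°) = 1/0.4648² = 4.628.
True area = apparent / (areal scale) = 130000 / 4.628 ≈ 28100 km².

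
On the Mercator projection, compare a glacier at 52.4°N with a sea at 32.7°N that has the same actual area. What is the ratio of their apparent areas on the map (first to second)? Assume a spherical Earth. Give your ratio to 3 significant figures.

On Mercator, area is exaggerated by sec²φ = 1/cos²φ.
At 52.4°: sec²(52.4°) = 1/0.6101² = 2.686.
At 32.7°: sec²(32.7°) = 1/0.8415² = 1.412.
Ratio = 2.686/1.412 = cos²(32.7°)/cos²(52.4°) ≈ 1.90.

1.90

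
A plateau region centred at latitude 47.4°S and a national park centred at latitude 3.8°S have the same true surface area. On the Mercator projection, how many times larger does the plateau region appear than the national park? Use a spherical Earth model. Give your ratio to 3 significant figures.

Mercator is conformal with k = sec φ, so areal scale = k² = sec²φ.
At 47.4°: sec²(47.4°) = 1/0.6769² = 2.183.
At 3.8°: sec²(3.8°) = 1/0.9978² = 1.004.
Ratio = 2.183/1.004 = cos²(3.8°)/cos²(47.4°) ≈ 2.17.

2.17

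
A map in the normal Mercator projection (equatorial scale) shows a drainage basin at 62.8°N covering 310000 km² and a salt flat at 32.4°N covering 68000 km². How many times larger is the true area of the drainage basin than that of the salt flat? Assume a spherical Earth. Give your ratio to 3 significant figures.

On Mercator the areal scale is sec²φ, so true area = apparent × cos²φ.
True area of drainage basin: 310000 × cos²(62.8°) = 310000 × 0.2089 = 64770 km².
True area of salt flat: 68000 × cos²(32.4°) = 68000 × 0.7129 = 48480 km².
Ratio = 64770 / 48480 ≈ 1.34.

1.34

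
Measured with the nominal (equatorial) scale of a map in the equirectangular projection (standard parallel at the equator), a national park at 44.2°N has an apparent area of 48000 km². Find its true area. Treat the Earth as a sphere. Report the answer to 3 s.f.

In the plate carrée (x = Rλ, y = Rφ), meridians are true-scale (h = 1) and parallels are stretched by k = sec φ.
Areal scale = h·k = 1 × sec φ; at 44.2°, h = 1.000, k = 1.395, so h·k = 1.395.
True area = apparent / (areal scale) = 48000 / 1.395 ≈ 34400 km².

34400 km²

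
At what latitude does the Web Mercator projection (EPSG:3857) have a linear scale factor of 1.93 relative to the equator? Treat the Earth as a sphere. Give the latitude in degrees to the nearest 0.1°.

58.8°

Mercator scale is k = sec φ = 1/cos φ.
1/cos φ = 1.93  ⇒  cos φ = 0.5181  ⇒  φ = arccos(0.5181) ≈ 58.8°.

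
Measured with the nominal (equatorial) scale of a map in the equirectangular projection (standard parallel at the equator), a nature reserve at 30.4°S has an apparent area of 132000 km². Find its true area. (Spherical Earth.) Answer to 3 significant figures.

114000 km²

In the plate carrée (x = Rλ, y = Rφ), meridians are true-scale (h = 1) and parallels are stretched by k = sec φ.
Areal scale = h·k = 1 × sec φ; at 30.4°, h = 1.000, k = 1.159, so h·k = 1.159.
True area = apparent / (areal scale) = 132000 / 1.159 ≈ 114000 km².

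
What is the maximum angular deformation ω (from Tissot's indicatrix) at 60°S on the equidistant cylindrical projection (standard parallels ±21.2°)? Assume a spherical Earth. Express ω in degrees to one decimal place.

35.1°

The equidistant cylindrical projection with φ₀ = 21.2° has h = 1 (meridians true) and k = cos φ₀ / cos φ along parallels.
At 60°: h = 1.000, k = 1.865; principal scales a = 1.865, b = 1.000.
sin(ω/2) = (a − b)/(a + b) = 0.8646/2.865 = 0.3018, so ω = 2 arcsin(0.3018) ≈ 35.1°.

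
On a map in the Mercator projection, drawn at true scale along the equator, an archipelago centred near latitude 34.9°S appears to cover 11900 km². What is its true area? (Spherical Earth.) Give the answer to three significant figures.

Mercator is conformal, so the point scale is isotropic: h = k = sec φ = 1/cos φ.
Areal scale = k² = sec²φ = 1/cos²(34.9°) = 1/0.8202² = 1.487.
True area = apparent / (areal scale) = 11900 / 1.487 ≈ 8000 km².

8000 km²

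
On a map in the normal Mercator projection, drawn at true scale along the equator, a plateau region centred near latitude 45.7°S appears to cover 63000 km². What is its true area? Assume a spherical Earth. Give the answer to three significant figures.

Mercator is conformal, so the point scale is isotropic: h = k = sec φ = 1/cos φ.
Areal scale = k² = sec²φ = 1/cos²(45.7°) = 1/0.6984² = 2.050.
True area = apparent / (areal scale) = 63000 / 2.050 ≈ 30700 km².

30700 km²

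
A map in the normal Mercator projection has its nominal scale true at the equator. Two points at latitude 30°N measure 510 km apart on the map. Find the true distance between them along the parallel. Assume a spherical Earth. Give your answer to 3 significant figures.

442 km

The Mercator projection is conformal; its linear scale factor is the same in every direction and equals sec φ = 1/cos φ.
Along the parallel at 30°, map distances are exaggerated by k = sec 30° = 1.155.
True distance = 510 / 1.155 = 510 × cos 30° ≈ 442 km.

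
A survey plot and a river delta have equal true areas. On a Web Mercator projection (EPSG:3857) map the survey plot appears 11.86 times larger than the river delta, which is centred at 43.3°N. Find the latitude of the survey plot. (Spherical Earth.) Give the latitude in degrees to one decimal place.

Mercator areal scale is sec²φ, so apparent-area ratio = sec²φ₁ / sec²φ₂ = cos²φ₂ / cos²φ₁.
cos²φ₂ / cos²φ₁ = 11.86  ⇒  cos φ₁ = cos 43.3° / √11.86 = 0.7278/3.444 = 0.2113.
φ₁ = arccos(0.2113) ≈ 77.8°.

77.8°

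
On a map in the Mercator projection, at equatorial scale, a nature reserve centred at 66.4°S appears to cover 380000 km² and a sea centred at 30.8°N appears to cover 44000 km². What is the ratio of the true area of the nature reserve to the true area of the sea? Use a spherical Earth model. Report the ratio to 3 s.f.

On Mercator the areal scale is sec²φ, so true area = apparent × cos²φ.
True area of nature reserve: 380000 × cos²(66.4°) = 380000 × 0.1603 = 60910 km².
True area of sea: 44000 × cos²(30.8°) = 44000 × 0.7378 = 32460 km².
Ratio = 60910 / 32460 ≈ 1.88.

1.88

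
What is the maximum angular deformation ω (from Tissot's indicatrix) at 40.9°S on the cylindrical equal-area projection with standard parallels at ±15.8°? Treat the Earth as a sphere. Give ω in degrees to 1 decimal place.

27.4°

A cylindrical equal-area projection with standard parallel φ₀ has meridian scale h = cos φ / cos φ₀ and parallel scale k = cos φ₀ / cos φ (so areas are preserved, h·k = 1).
At 40.9°: h = 0.7855, k = 1.273; principal scales a = 1.273, b = 0.7855.
sin(ω/2) = (a − b)/(a + b) = 0.4875/2.059 = 0.2368, so ω = 2 arcsin(0.2368) ≈ 27.4°.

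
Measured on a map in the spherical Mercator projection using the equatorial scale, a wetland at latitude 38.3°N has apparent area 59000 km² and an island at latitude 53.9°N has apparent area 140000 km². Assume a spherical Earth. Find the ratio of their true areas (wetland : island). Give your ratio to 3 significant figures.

0.748

Since Mercator area scale is 1/cos²φ, the true area equals the apparent area multiplied by cos²φ.
True area of wetland: 59000 × cos²(38.3°) = 59000 × 0.6159 = 36340 km².
True area of island: 140000 × cos²(53.9°) = 140000 × 0.3472 = 48600 km².
Ratio = 36340 / 48600 ≈ 0.748.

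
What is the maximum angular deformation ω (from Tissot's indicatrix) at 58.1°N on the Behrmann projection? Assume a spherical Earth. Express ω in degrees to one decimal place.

The Behrmann projection is cylindrical equal-area with φ₀ = 30°. A cylindrical equal-area projection with standard parallel φ₀ has meridian scale h = cos φ / cos φ₀ and parallel scale k = cos φ₀ / cos φ (so areas are preserved, h·k = 1).
At 58.1°: h = 0.6102, k = 1.639; principal scales a = 1.639, b = 0.6102.
sin(ω/2) = (a − b)/(a + b) = 1.029/2.249 = 0.4574, so ω = 2 arcsin(0.4574) ≈ 54.4°.

54.4°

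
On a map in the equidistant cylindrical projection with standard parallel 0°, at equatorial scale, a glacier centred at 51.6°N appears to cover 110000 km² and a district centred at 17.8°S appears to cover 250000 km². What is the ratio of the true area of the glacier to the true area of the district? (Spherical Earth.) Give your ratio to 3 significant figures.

On the plate carrée, areal scale = h·k = 1 × sec φ, so true area = apparent × cos φ.
True area of glacier: 110000 × cos(51.6°) = 110000 × 0.6211 = 68330 km².
True area of district: 250000 × cos(17.8°) = 250000 × 0.9521 = 238000 km².
Ratio = 68330 / 238000 ≈ 0.287.

0.287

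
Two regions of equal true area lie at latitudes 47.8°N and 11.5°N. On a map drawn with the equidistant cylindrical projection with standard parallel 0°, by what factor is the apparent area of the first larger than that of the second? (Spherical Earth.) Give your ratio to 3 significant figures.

Plate carrée maps x = Rλ, y = Rφ. The meridian scale is h = 1 and the parallel scale is k = 1/cos φ = sec φ.
Areal scale at 47.8°: h·k = 1.000 × 1.489 = 1.489.
Areal scale at 11.5°: h·k = 1.000 × 1.020 = 1.020.
Ratio = 1.489/1.020 ≈ 1.46.

1.46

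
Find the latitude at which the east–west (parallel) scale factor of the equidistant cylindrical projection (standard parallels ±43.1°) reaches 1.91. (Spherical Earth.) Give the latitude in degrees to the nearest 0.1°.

In the equirectangular projection with standard parallel φ₀ = 43.1° (x = Rλ cos φ₀, y = Rφ), meridians are true-scale (h = 1) and the parallel scale is k = cos φ₀ / cos φ.
k = cos φ₀ / cos φ = 1.91  ⇒  cos φ = cos 43.1° / 1.91 = 0.3823.
φ = arccos(0.3823) ≈ 67.5°.

67.5°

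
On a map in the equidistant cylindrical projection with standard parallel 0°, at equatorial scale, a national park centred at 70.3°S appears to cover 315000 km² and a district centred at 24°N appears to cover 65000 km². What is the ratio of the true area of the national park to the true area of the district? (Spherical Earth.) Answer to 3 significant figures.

1.79

Plate carrée has h = 1 and k = sec φ, giving areal scale sec φ; true area = (apparent area) · cos φ.
True area of national park: 315000 × cos(70.3°) = 315000 × 0.3371 = 106200 km².
True area of district: 65000 × cos(24°) = 65000 × 0.9135 = 59380 km².
Ratio = 106200 / 59380 ≈ 1.79.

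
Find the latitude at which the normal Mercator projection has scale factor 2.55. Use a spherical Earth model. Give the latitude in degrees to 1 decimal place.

66.9°

Mercator scale is k = sec φ = 1/cos φ.
1/cos φ = 2.55  ⇒  cos φ = 0.3922  ⇒  φ = arccos(0.3922) ≈ 66.9°.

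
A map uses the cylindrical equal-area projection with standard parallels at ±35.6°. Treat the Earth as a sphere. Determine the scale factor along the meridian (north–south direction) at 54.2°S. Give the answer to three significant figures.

A cylindrical equal-area projection with standard parallel φ₀ has meridian scale h = cos φ / cos φ₀ and parallel scale k = cos φ₀ / cos φ (so areas are preserved, h·k = 1).
h = cos 54.2° / cos 35.6° = 0.5850/0.8131 = 0.7194.

0.719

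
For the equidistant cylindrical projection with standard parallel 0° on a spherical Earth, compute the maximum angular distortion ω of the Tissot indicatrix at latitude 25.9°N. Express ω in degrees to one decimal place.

In the plate carrée (x = Rλ, y = Rφ), meridians are true-scale (h = 1) and parallels are stretched by k = sec φ.
At 25.9°: h = 1.000, k = 1.112; principal scales a = 1.112, b = 1.000.
sin(ω/2) = (a − b)/(a + b) = 0.1117/2.112 = 0.05288, so ω = 2 arcsin(0.05288) ≈ 6.1°.

6.1°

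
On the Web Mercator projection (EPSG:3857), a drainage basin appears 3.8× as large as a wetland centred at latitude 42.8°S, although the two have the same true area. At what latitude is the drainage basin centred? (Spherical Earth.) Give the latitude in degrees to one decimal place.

67.9°

Mercator areal scale is sec²φ, so apparent-area ratio = sec²φ₁ / sec²φ₂ = cos²φ₂ / cos²φ₁.
cos²φ₂ / cos²φ₁ = 3.8  ⇒  cos φ₁ = cos 42.8° / √3.8 = 0.7337/1.949 = 0.3764.
φ₁ = arccos(0.3764) ≈ 67.9°.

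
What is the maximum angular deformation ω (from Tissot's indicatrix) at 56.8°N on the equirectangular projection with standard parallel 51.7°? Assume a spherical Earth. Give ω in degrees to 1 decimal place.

7.1°

In the equirectangular projection with standard parallel φ₀ = 51.7° (x = Rλ cos φ₀, y = Rφ), meridians are true-scale (h = 1) and the parallel scale is k = cos φ₀ / cos φ.
At 56.8°: h = 1.000, k = 1.132; principal scales a = 1.132, b = 1.000.
sin(ω/2) = (a − b)/(a + b) = 0.1319/2.132 = 0.06186, so ω = 2 arcsin(0.06186) ≈ 7.1°.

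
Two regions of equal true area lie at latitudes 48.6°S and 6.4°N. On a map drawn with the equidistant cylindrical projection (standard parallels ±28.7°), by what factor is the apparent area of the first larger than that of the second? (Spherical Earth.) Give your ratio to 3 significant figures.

With standard parallel φ₀ = 28.7°, the equirectangular projection gives x = Rλ cos φ₀, y = Rφ, so h = 1 and k = cos 28.7° / cos φ.
Areal scale at 48.6°: h·k = 1.000 × 1.326 = 1.326.
Areal scale at 6.4°: h·k = 1.000 × 0.8826 = 0.8826.
Ratio = 1.326/0.8826 ≈ 1.50.

1.50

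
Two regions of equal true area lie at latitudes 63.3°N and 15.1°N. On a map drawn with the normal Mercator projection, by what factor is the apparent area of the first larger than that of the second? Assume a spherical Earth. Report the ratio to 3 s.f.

4.62

On Mercator, area is exaggerated by sec²φ = 1/cos²φ.
At 63.3°: sec²(63.3°) = 1/0.4493² = 4.953.
At 15.1°: sec²(15.1°) = 1/0.9655² = 1.073.
Ratio = 4.953/1.073 = cos²(15.1°)/cos²(63.3°) ≈ 4.62.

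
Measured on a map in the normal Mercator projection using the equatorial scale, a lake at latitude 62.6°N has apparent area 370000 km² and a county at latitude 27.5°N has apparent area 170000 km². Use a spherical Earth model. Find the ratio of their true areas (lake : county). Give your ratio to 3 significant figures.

0.586

Mercator's areal exaggeration is sec²φ; hence true area = (apparent area) · cos²φ.
True area of lake: 370000 × cos²(62.6°) = 370000 × 0.2118 = 78360 km².
True area of county: 170000 × cos²(27.5°) = 170000 × 0.7868 = 133800 km².
Ratio = 78360 / 133800 ≈ 0.586.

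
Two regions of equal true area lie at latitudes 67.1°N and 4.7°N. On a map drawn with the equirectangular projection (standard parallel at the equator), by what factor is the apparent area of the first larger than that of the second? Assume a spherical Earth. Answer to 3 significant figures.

In the plate carrée (x = Rλ, y = Rφ), meridians are true-scale (h = 1) and parallels are stretched by k = sec φ.
Areal scale at 67.1°: h·k = 1.000 × 2.570 = 2.570.
Areal scale at 4.7°: h·k = 1.000 × 1.003 = 1.003.
Ratio = 2.570/1.003 ≈ 2.56.

2.56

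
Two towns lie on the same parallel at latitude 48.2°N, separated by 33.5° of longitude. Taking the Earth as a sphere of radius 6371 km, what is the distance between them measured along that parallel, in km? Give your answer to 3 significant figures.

Arc length along a parallel = R cos φ · Δλ (with Δλ in radians).
= 6371 × cos 48.2° × (33.5° × π/180) = 6371 × 0.6665 × 0.5847 ≈ 2480 km.

2480 km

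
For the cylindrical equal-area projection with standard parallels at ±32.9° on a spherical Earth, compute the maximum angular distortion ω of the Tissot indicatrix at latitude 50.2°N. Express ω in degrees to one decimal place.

30.7°

For cylindrical equal-area with standard parallel φ₀, h = cos φ / cos φ₀ and k = cos φ₀ / cos φ, so h·k = 1.
At 50.2°: h = 0.7624, k = 1.312; principal scales a = 1.312, b = 0.7624.
sin(ω/2) = (a − b)/(a + b) = 0.5493/2.074 = 0.2648, so ω = 2 arcsin(0.2648) ≈ 30.7°.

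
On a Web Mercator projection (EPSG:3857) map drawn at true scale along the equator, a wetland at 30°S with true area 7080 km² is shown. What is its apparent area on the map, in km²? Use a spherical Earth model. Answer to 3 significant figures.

The Mercator projection is conformal; its linear scale factor is the same in every direction and equals sec φ = 1/cos φ.
Areal scale = k² = sec²φ = 1/cos²(30°) = 1/0.8660² = 1.333.
Apparent area = 7080 × 1.333 ≈ 9440 km².

9440 km²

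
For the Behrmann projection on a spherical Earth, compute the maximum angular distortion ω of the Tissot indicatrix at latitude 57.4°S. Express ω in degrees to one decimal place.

52.5°

Behrmann is a cylindrical equal-area projection with standard parallels at ±30°. Cylindrical equal-area (φ₀ = 30°): h = cos φ / cos 30° along meridians, k = cos 30° / cos φ along parallels; h·k = 1.
At 57.4°: h = 0.6221, k = 1.607; principal scales a = 1.607, b = 0.6221.
sin(ω/2) = (a − b)/(a + b) = 0.9853/2.230 = 0.4419, so ω = 2 arcsin(0.4419) ≈ 52.5°.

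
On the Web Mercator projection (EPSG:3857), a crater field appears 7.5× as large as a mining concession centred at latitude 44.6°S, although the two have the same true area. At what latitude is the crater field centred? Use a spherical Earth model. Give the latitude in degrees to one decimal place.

Mercator areal scale is sec²φ, so apparent-area ratio = sec²φ₁ / sec²φ₂ = cos²φ₂ / cos²φ₁.
cos²φ₂ / cos²φ₁ = 7.5  ⇒  cos φ₁ = cos 44.6° / √7.5 = 0.7120/2.739 = 0.2600.
φ₁ = arccos(0.2600) ≈ 74.9°.

74.9°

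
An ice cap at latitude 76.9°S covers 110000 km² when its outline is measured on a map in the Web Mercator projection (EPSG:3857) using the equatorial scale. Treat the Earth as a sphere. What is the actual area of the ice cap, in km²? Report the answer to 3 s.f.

Mercator is conformal, so the point scale is isotropic: h = k = sec φ = 1/cos φ.
Areal scale = k² = sec²φ = 1/cos²(76.9°) = 1/0.2267² = 19.47.
True area = apparent / (areal scale) = 110000 / 19.47 ≈ 5650 km².

5650 km²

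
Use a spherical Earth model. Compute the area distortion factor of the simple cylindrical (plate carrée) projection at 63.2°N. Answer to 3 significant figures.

For the equirectangular projection with φ₀ = 0 (plate carrée), h = 1 along meridians and k = sec φ along parallels.
Areal scale = h·k = 1 × sec φ; at 63.2°, h = 1.000, k = 2.218, so h·k = 2.218.

2.22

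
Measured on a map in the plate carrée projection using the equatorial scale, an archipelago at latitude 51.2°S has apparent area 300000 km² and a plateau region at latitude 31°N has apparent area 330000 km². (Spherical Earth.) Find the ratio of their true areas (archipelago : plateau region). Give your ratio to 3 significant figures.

On the plate carrée, areal scale = h·k = 1 × sec φ, so true area = apparent × cos φ.
True area of archipelago: 300000 × cos(51.2°) = 300000 × 0.6266 = 188000 km².
True area of plateau region: 330000 × cos(31°) = 330000 × 0.8572 = 282900 km².
Ratio = 188000 / 282900 ≈ 0.665.

0.665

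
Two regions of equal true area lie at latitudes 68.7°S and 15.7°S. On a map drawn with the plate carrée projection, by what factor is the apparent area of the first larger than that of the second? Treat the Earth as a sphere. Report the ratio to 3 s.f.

In the plate carrée (x = Rλ, y = Rφ), meridians are true-scale (h = 1) and parallels are stretched by k = sec φ.
Areal scale at 68.7°: h·k = 1.000 × 2.753 = 2.753.
Areal scale at 15.7°: h·k = 1.000 × 1.039 = 1.039.
Ratio = 2.753/1.039 ≈ 2.65.

2.65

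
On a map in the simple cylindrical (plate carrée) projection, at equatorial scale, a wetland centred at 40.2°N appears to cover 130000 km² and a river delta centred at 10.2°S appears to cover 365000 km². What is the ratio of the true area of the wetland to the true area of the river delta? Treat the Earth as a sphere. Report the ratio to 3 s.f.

0.276

On the plate carrée, areal scale = h·k = 1 × sec φ, so true area = apparent × cos φ.
True area of wetland: 130000 × cos(40.2°) = 130000 × 0.7638 = 99290 km².
True area of river delta: 365000 × cos(10.2°) = 365000 × 0.9842 = 359200 km².
Ratio = 99290 / 359200 ≈ 0.276.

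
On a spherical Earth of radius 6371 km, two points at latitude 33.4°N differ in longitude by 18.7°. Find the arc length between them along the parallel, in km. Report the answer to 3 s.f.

1740 km

Arc length along a parallel = R cos φ · Δλ (with Δλ in radians).
= 6371 × cos 33.4° × (18.7° × π/180) = 6371 × 0.8348 × 0.3264 ≈ 1740 km.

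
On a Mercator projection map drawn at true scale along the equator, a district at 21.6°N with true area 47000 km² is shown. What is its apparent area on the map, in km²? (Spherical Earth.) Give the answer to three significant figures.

Mercator is conformal, so the point scale is isotropic: h = k = sec φ = 1/cos φ.
Areal scale = k² = sec²φ = 1/cos²(21.6°) = 1/0.9298² = 1.157.
Apparent area = 47000 × 1.157 ≈ 54400 km².

54400 km²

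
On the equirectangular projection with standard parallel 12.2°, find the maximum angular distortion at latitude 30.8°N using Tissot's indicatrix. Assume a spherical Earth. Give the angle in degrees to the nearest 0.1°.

7.4°

With standard parallel φ₀ = 12.2°, the equirectangular projection gives x = Rλ cos φ₀, y = Rφ, so h = 1 and k = cos 12.2° / cos φ.
At 30.8°: h = 1.000, k = 1.138; principal scales a = 1.138, b = 1.000.
sin(ω/2) = (a − b)/(a + b) = 0.1379/2.138 = 0.06451, so ω = 2 arcsin(0.06451) ≈ 7.4°.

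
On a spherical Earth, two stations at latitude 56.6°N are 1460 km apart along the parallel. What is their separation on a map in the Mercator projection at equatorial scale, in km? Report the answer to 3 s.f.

2650 km

The Mercator projection is conformal; its linear scale factor is the same in every direction and equals sec φ = 1/cos φ.
Along the parallel, k = sec 56.6° = 1/0.5505 = 1.817.
Map distance = 1460 × 1.817 ≈ 2650 km.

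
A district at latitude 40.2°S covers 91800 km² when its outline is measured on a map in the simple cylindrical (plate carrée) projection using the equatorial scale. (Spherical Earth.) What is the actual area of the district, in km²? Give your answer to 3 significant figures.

70100 km²

In the plate carrée (x = Rλ, y = Rφ), meridians are true-scale (h = 1) and parallels are stretched by k = sec φ.
Areal scale = h·k = 1 × sec φ; at 40.2°, h = 1.000, k = 1.309, so h·k = 1.309.
True area = apparent / (areal scale) = 91800 / 1.309 ≈ 70100 km².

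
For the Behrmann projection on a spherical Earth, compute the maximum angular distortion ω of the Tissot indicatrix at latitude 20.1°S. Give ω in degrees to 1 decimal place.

Behrmann is a cylindrical equal-area projection with standard parallels at ±30°. A cylindrical equal-area projection with standard parallel φ₀ has meridian scale h = cos φ / cos φ₀ and parallel scale k = cos φ₀ / cos φ (so areas are preserved, h·k = 1).
At 20.1°: h = 1.084, k = 0.9222; principal scales a = 1.084, b = 0.9222.
sin(ω/2) = (a − b)/(a + b) = 0.1622/2.007 = 0.08082, so ω = 2 arcsin(0.08082) ≈ 9.3°.

9.3°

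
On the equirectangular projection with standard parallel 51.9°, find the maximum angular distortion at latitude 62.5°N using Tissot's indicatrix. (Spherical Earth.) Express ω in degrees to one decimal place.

16.6°

With standard parallel φ₀ = 51.9°, the equirectangular projection gives x = Rλ cos φ₀, y = Rφ, so h = 1 and k = cos 51.9° / cos φ.
At 62.5°: h = 1.000, k = 1.336; principal scales a = 1.336, b = 1.000.
sin(ω/2) = (a − b)/(a + b) = 0.3363/2.336 = 0.1439, so ω = 2 arcsin(0.1439) ≈ 16.6°.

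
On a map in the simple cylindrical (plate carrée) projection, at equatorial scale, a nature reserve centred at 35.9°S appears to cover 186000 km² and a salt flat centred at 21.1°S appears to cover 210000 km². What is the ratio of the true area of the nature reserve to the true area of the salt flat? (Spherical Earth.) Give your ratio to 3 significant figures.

0.769

Plate carrée has h = 1 and k = sec φ, giving areal scale sec φ; true area = (apparent area) · cos φ.
True area of nature reserve: 186000 × cos(35.9°) = 186000 × 0.8100 = 150700 km².
True area of salt flat: 210000 × cos(21.1°) = 210000 × 0.9330 = 195900 km².
Ratio = 150700 / 195900 ≈ 0.769.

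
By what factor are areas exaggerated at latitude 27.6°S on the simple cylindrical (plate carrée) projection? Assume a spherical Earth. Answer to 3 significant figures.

1.13

Plate carrée maps x = Rλ, y = Rφ. The meridian scale is h = 1 and the parallel scale is k = 1/cos φ = sec φ.
Areal scale = h·k = 1 × sec φ; at 27.6°, h = 1.000, k = 1.128, so h·k = 1.128.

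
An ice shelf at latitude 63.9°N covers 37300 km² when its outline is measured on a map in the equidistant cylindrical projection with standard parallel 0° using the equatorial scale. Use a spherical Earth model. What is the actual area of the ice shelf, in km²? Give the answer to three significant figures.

16400 km²

Plate carrée maps x = Rλ, y = Rφ. The meridian scale is h = 1 and the parallel scale is k = 1/cos φ = sec φ.
Areal scale = h·k = 1 × sec φ; at 63.9°, h = 1.000, k = 2.273, so h·k = 2.273.
True area = apparent / (areal scale) = 37300 / 2.273 ≈ 16400 km².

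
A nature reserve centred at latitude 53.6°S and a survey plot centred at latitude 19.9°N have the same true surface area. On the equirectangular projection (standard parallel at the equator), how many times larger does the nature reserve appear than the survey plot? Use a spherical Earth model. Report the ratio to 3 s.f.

Plate carrée maps x = Rλ, y = Rφ. The meridian scale is h = 1 and the parallel scale is k = 1/cos φ = sec φ.
Areal scale at 53.6°: h·k = 1.000 × 1.685 = 1.685.
Areal scale at 19.9°: h·k = 1.000 × 1.064 = 1.064.
Ratio = 1.685/1.064 ≈ 1.58.

1.58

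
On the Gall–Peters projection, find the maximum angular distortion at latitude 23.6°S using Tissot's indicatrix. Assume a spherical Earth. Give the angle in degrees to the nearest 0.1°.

29.4°

Gall–Peters is a cylindrical equal-area projection with standard parallels at ±45°. Cylindrical equal-area (φ₀ = 45°): h = cos φ / cos 45° along meridians, k = cos 45° / cos φ along parallels; h·k = 1.
At 23.6°: h = 1.296, k = 0.7716; principal scales a = 1.296, b = 0.7716.
sin(ω/2) = (a − b)/(a + b) = 0.5243/2.068 = 0.2536, so ω = 2 arcsin(0.2536) ≈ 29.4°.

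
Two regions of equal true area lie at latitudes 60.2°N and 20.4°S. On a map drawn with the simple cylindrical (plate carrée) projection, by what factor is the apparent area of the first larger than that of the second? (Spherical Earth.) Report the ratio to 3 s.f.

1.89

In the plate carrée (x = Rλ, y = Rφ), meridians are true-scale (h = 1) and parallels are stretched by k = sec φ.
Areal scale at 60.2°: h·k = 1.000 × 2.012 = 2.012.
Areal scale at 20.4°: h·k = 1.000 × 1.067 = 1.067.
Ratio = 2.012/1.067 ≈ 1.89.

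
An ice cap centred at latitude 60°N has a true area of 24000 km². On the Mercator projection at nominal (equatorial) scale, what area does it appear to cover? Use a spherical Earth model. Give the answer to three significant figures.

96000 km²

The Mercator projection is conformal; its linear scale factor is the same in every direction and equals sec φ = 1/cos φ.
Areal scale = k² = sec²φ = 1/cos²(60°) = 1/0.5000² = 4.000.
Apparent area = 24000 × 4.000 ≈ 96000 km².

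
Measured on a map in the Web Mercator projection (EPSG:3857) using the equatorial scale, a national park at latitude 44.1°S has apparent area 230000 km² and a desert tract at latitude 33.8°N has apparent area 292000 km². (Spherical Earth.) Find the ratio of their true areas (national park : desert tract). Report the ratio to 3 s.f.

Since Mercator area scale is 1/cos²φ, the true area equals the apparent area multiplied by cos²φ.
True area of national park: 230000 × cos²(44.1°) = 230000 × 0.5157 = 118600 km².
True area of desert tract: 292000 × cos²(33.8°) = 292000 × 0.6905 = 201600 km².
Ratio = 118600 / 201600 ≈ 0.588.

0.588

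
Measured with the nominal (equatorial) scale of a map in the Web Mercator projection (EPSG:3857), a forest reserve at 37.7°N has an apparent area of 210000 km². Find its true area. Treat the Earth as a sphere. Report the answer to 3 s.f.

The Mercator projection is conformal; its linear scale factor is the same in every direction and equals sec φ = 1/cos φ.
Areal scale = k² = sec²φ = 1/cos²(37.7°) = 1/0.7912² = 1.597.
True area = apparent / (areal scale) = 210000 / 1.597 ≈ 131000 km².

131000 km²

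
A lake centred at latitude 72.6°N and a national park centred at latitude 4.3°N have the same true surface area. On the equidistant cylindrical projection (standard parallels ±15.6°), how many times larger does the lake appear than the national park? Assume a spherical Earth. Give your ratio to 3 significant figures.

With standard parallel φ₀ = 15.6°, the equirectangular projection gives x = Rλ cos φ₀, y = Rφ, so h = 1 and k = cos 15.6° / cos φ.
Areal scale at 72.6°: h·k = 1.000 × 3.221 = 3.221.
Areal scale at 4.3°: h·k = 1.000 × 0.9659 = 0.9659.
Ratio = 3.221/0.9659 ≈ 3.33.

3.33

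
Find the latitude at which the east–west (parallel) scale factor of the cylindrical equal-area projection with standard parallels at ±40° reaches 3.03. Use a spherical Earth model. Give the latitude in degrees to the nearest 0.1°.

75.4°

For cylindrical equal-area with standard parallel φ₀, h = cos φ / cos φ₀ and k = cos φ₀ / cos φ, so h·k = 1.
k = cos φ₀ / cos φ = 3.03  ⇒  cos φ = cos 40° / 3.03 = 0.2528.
φ = arccos(0.2528) ≈ 75.4°.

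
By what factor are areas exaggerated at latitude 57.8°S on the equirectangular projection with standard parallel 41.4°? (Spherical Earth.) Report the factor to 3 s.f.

The equidistant cylindrical projection with φ₀ = 41.4° has h = 1 (meridians true) and k = cos φ₀ / cos φ along parallels.
Areal scale = h·k = 1 × cos φ₀ / cos φ; at 57.8°, h = 1.000, k = 1.408, so h·k = 1.408.

1.41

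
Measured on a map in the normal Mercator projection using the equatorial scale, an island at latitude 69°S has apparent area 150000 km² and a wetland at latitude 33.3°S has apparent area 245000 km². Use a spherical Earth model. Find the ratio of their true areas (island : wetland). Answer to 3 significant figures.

0.113

On Mercator the areal scale is sec²φ, so true area = apparent × cos²φ.
True area of island: 150000 × cos²(69°) = 150000 × 0.1284 = 19260 km².
True area of wetland: 245000 × cos²(33.3°) = 245000 × 0.6986 = 171200 km².
Ratio = 19260 / 171200 ≈ 0.113.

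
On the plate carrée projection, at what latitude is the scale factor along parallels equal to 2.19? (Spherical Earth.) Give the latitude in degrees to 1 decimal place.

62.8°

Plate carrée: h = 1, k = sec φ along parallels.
sec φ = 2.19  ⇒  cos φ = 0.4566  ⇒  φ ≈ 62.8°.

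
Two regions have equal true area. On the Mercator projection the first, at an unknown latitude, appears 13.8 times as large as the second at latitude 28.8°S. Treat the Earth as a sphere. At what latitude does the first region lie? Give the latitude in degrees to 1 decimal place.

On Mercator, (apparent₁)/(apparent₂) = sec²φ₁ / sec²φ₂ when true areas are equal.
cos²φ₂ / cos²φ₁ = 13.8  ⇒  cos φ₁ = cos 28.8° / √13.8 = 0.8763/3.715 = 0.2359.
φ₁ = arccos(0.2359) ≈ 76.4°.

76.4°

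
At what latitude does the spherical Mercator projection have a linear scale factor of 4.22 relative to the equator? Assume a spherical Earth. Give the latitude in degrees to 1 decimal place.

Mercator scale is k = sec φ = 1/cos φ.
1/cos φ = 4.22  ⇒  cos φ = 0.2370  ⇒  φ = arccos(0.2370) ≈ 76.3°.

76.3°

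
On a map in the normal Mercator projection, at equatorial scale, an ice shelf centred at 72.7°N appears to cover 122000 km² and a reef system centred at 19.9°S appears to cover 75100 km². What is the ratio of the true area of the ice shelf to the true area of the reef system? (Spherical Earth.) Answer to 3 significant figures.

0.162

On Mercator the areal scale is sec²φ, so true area = apparent × cos²φ.
True area of ice shelf: 122000 × cos²(72.7°) = 122000 × 0.08843 = 10790 km².
True area of reef system: 75100 × cos²(19.9°) = 75100 × 0.8841 = 66400 km².
Ratio = 10790 / 66400 ≈ 0.162.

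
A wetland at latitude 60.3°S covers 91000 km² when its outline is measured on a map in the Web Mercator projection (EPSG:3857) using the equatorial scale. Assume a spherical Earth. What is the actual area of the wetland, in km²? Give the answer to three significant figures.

Mercator is conformal, so the point scale is isotropic: h = k = sec φ = 1/cos φ.
Areal scale = k² = sec²φ = 1/cos²(60.3°) = 1/0.4955² = 4.074.
True area = apparent / (areal scale) = 91000 / 4.074 ≈ 22300 km².

22300 km²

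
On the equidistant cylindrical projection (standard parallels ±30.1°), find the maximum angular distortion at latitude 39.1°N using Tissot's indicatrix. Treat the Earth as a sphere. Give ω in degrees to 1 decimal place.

With standard parallel φ₀ = 30.1°, the equirectangular projection gives x = Rλ cos φ₀, y = Rφ, so h = 1 and k = cos 30.1° / cos φ.
At 39.1°: h = 1.000, k = 1.115; principal scales a = 1.115, b = 1.000.
sin(ω/2) = (a − b)/(a + b) = 0.1148/2.115 = 0.05429, so ω = 2 arcsin(0.05429) ≈ 6.2°.

6.2°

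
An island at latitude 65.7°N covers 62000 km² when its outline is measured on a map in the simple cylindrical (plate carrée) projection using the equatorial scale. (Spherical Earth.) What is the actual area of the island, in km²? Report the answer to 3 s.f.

25500 km²

Plate carrée maps x = Rλ, y = Rφ. The meridian scale is h = 1 and the parallel scale is k = 1/cos φ = sec φ.
Areal scale = h·k = 1 × sec φ; at 65.7°, h = 1.000, k = 2.430, so h·k = 2.430.
True area = apparent / (areal scale) = 62000 / 2.430 ≈ 25500 km².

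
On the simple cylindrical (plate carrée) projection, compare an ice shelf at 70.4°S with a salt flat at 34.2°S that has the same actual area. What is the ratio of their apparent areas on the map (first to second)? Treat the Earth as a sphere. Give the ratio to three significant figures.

2.47

For the equirectangular projection with φ₀ = 0 (plate carrée), h = 1 along meridians and k = sec φ along parallels.
Areal scale at 70.4°: h·k = 1.000 × 2.981 = 2.981.
Areal scale at 34.2°: h·k = 1.000 × 1.209 = 1.209.
Ratio = 2.981/1.209 ≈ 2.47.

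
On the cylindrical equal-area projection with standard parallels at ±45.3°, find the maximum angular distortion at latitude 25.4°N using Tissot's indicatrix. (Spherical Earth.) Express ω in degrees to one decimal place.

28.4°

Cylindrical equal-area (φ₀ = 45.3°): h = cos φ / cos 45.3° along meridians, k = cos 45.3° / cos φ along parallels; h·k = 1.
At 25.4°: h = 1.284, k = 0.7787; principal scales a = 1.284, b = 0.7787.
sin(ω/2) = (a − b)/(a + b) = 0.5056/2.063 = 0.2451, so ω = 2 arcsin(0.2451) ≈ 28.4°.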